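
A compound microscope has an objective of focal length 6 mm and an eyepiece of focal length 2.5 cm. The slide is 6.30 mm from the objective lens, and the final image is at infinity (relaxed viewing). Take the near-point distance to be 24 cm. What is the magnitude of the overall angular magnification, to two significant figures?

Convert to cm: f_obj = 6 mm = 0.6 cm; d_o = 6.30 mm = 0.63 cm.
Objective: 1/d_i = 1/f_obj - 1/d_o = 1/0.6 - 1/0.63 = 0.07937 cm^-1, so d_i = 12.600 cm.
m_obj = -d_i/d_o = -12.600/0.63 = -20.000.
Eyepiece angular magnification (image at infinity): M_eye = D/f_e = 24/2.5 = 9.600.
Overall M = m_obj x M_eye = (-20.000)(9.600) = -192.00.
|M| = 192.00.

190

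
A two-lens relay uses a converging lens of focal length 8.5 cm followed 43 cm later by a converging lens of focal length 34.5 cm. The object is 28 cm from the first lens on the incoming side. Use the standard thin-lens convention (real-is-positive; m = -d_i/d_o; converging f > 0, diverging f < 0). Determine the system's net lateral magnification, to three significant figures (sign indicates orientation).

Lens 1: 1/d_i1 = 1/f_1 - 1/d_o1 = 1/8.5 - 1/28 = 0.08193 cm^-1, so d_i1 = 12.205 cm.
m_1 = -(12.205)/28 = -0.4359.
Object distance for lens 2: d_o2 = 43 - 12.205 = 30.795 cm.
Lens 2: 1/d_i2 = 1/f_2 - 1/d_o2 = 1/34.5 - 1/(30.795) = -0.00349 cm^-1, so d_i2 = -286.744 cm.
m_2 = -(-286.744)/(30.795) = 9.3114.
The system's lateral magnification is m_1 m_2 = (-0.4359)(9.3114) = -4.0588.

-4.06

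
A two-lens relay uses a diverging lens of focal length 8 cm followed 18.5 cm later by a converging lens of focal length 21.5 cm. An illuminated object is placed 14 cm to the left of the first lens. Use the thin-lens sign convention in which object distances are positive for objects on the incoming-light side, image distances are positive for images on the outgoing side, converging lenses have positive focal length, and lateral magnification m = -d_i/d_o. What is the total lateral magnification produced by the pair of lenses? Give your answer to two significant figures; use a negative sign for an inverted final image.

Applying the thin-lens equation to the first lens, 1/(-8) = 1/14 + 1/d_i1, which gives d_i1 = -5.091 cm.
Its lateral magnification is m_1 = -d_i1/d_o1 = -(-5.091)/14 = 0.3636.
The intermediate image is virtual, 5.091 cm to the left of lens 1, so d_o2 = L - d_i1 = 18.5 - (-5.091) = 23.591 cm.
Applying the thin-lens equation again with f_2 = 21.5 cm and d_o2 = 23.591 cm gives d_i2 = 242.576 cm.
m_2 = -(242.576)/(23.591) = -10.2826.
Overall magnification: m = m_1 m_2 = -3.7391.

-3.7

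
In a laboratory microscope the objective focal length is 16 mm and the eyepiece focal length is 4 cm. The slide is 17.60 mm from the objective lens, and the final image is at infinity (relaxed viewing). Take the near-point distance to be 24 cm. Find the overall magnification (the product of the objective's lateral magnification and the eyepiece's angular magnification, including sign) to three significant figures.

-60.0

Convert to cm: f_obj = 16 mm = 1.6 cm; d_o = 17.60 mm = 1.76 cm.
Objective: 1/d_i = 1/f_obj - 1/d_o = 1/1.6 - 1/1.76 = 0.05682 cm^-1, so d_i = 17.600 cm.
m_obj = -d_i/d_o = -17.600/1.76 = -10.000.
Eyepiece angular magnification (image at infinity): M_eye = D/f_e = 24/4 = 6.000.
Overall M = m_obj x M_eye = (-10.000)(6.000) = -60.00.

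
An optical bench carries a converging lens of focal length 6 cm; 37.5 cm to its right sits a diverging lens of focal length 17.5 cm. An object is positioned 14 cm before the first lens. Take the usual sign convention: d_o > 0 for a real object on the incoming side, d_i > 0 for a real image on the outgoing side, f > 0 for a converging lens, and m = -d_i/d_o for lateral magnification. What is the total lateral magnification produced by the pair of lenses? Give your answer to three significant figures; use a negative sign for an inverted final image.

-0.295

First lens: d_i1 = 1/(1/6 - 1/14) = 10.500 cm.
m_1 = -(10.500)/14 = -0.7500.
The intermediate image is 10.500 cm to the right of lens 1, so d_o2 = L - d_i1 = 37.5 - 10.500 = 27.000 cm.
Second lens: d_i2 = 1/(1/(-17.5) - 1/(27.000)) = -10.618 cm.
m_2 = -(-10.618)/(27.000) = 0.3933.
Total m = m_1 x m_2 = (-0.7500)(0.3933) = -0.2949.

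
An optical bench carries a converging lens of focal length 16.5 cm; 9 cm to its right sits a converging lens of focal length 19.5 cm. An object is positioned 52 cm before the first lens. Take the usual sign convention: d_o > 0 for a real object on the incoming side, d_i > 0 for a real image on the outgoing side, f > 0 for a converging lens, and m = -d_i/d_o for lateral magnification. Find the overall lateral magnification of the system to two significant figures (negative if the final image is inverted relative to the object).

First lens: d_i1 = 1/(1/16.5 - 1/52) = 24.169 cm.
m_1 = -(24.169)/52 = -0.4648.
Since 24.169 cm > 9 cm, the first image lies past the second lens and serves as a virtual object: d_o2 = L - d_i1 = -15.169 cm.
Second lens: d_i2 = 1/(1/19.5 - 1/(-15.169)) = 8.532 cm.
m_2 = -(8.532)/(-15.169) = 0.5625.
Total m = m_1 x m_2 = (-0.4648)(0.5625) = -0.2614.

-0.26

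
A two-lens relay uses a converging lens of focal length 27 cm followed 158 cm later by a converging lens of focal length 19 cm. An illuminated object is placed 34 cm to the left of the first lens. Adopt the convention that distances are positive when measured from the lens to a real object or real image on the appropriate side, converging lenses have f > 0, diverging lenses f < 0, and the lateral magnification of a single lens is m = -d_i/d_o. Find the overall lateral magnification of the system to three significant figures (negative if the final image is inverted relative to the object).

Lens 1: 1/d_i1 = 1/f_1 - 1/d_o1 = 1/27 - 1/34 = 0.00763 cm^-1, so d_i1 = 131.143 cm.
m_1 = -(131.143)/34 = -3.8571.
Object distance for lens 2: d_o2 = 158 - 131.143 = 26.857 cm.
Lens 2: 1/d_i2 = 1/f_2 - 1/d_o2 = 1/19 - 1/(26.857) = 0.01540 cm^-1, so d_i2 = 64.945 cm.
m_2 = -(64.945)/(26.857) = -2.4182.
Overall magnification: m = m_1 m_2 = 9.3273.

9.33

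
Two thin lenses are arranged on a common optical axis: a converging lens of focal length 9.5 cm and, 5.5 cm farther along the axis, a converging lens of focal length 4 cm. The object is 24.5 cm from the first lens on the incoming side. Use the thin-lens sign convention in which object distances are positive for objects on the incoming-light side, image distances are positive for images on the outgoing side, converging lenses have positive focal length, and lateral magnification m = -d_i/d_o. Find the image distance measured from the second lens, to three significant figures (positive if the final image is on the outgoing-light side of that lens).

2.86 cm

Lens 1: 1/d_i1 = 1/f_1 - 1/d_o1 = 1/9.5 - 1/24.5 = 0.06445 cm^-1, so d_i1 = 15.517 cm.
Since 15.517 cm > 5.5 cm, the first image lies past the second lens and serves as a virtual object: d_o2 = L - d_i1 = -10.017 cm.
Lens 2: 1/d_i2 = 1/f_2 - 1/d_o2 = 1/4 - 1/(-10.017) = 0.34983 cm^-1, so d_i2 = 2.859 cm.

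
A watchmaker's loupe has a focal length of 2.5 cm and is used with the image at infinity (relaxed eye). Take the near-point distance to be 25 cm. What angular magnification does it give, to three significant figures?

M = D/f = 25/2.5 = 10.000.

10.0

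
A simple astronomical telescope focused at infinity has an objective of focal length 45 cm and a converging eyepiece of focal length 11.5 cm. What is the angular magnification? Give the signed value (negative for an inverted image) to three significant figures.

-3.91

M = -f_obj/f_eye = -45/(11.5) = -3.913.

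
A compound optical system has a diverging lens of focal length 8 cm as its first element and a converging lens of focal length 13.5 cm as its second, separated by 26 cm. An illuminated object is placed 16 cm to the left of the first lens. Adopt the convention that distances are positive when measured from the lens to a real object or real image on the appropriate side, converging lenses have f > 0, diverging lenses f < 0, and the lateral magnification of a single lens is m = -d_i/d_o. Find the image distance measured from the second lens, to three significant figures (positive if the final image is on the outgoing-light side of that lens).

23.7 cm

First lens: d_i1 = 1/(1/(-8) - 1/16) = -5.333 cm.
The intermediate image is virtual, 5.333 cm to the left of lens 1, so d_o2 = L - d_i1 = 26 - (-5.333) = 31.333 cm.
Second lens: d_i2 = 1/(1/13.5 - 1/(31.333)) = 23.720 cm.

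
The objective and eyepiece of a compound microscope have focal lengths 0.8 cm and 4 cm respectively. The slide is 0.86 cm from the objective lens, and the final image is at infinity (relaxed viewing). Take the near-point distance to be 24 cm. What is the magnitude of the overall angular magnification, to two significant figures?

80

Objective: 1/d_i = 1/f_obj - 1/d_o = 1/0.8 - 1/0.86 = 0.08721 cm^-1, so d_i = 11.467 cm.
m_obj = -d_i/d_o = -11.467/0.86 = -13.333.
Eyepiece angular magnification (image at infinity): M_eye = D/f_e = 24/4 = 6.000.
Overall M = m_obj x M_eye = (-13.333)(6.000) = -80.00.
|M| = 80.00.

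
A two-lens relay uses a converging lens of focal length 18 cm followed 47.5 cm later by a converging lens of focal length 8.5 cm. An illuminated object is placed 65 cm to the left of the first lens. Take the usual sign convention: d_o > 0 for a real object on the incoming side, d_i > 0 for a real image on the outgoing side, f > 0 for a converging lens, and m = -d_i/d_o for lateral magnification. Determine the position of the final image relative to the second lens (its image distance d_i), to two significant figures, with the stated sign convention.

Applying the thin-lens equation to the first lens, 1/18 = 1/65 + 1/d_i1, which gives d_i1 = 24.894 cm.
Object distance for lens 2: d_o2 = 47.5 - 24.894 = 22.606 cm.
Applying the thin-lens equation again with f_2 = 8.5 cm and d_o2 = 22.606 cm gives d_i2 = 13.622 cm.

14 cm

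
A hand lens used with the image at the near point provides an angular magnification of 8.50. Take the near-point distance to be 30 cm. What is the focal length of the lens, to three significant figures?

4.00 cm

For the image at the near point, M = 1 + D/f.
f = D/(M - 1) = 30/(8.5 - 1) = 4.000 cm.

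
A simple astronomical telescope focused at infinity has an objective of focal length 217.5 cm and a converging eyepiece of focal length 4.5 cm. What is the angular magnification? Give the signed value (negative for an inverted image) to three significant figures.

-48.3

M = -f_obj/f_eye = -217.5/(4.5) = -48.333.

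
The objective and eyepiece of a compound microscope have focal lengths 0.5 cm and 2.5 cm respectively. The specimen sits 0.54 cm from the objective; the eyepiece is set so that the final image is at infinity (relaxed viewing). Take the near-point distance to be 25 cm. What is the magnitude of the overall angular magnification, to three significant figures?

Objective: 1/d_i = 1/f_obj - 1/d_o = 1/0.5 - 1/0.54 = 0.14815 cm^-1, so d_i = 6.750 cm.
m_obj = -d_i/d_o = -6.750/0.54 = -12.500.
Eyepiece angular magnification (image at infinity): M_eye = D/f_e = 25/2.5 = 10.000.
Overall M = m_obj x M_eye = (-12.500)(10.000) = -125.00.
|M| = 125.00.

125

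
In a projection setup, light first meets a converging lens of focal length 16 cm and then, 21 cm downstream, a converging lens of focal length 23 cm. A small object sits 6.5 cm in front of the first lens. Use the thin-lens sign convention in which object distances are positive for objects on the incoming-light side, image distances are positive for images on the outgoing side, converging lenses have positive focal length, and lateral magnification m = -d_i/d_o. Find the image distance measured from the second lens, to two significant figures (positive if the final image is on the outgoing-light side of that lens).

Applying the thin-lens equation to the first lens, 1/16 = 1/6.5 + 1/d_i1, which gives d_i1 = -10.947 cm.
With d_i1 < 0 the first image is virtual and lies on the object side; the object distance for lens 2 is d_o2 = 21 - (-10.947) = 31.947 cm.
Applying the thin-lens equation again with f_2 = 23 cm and d_o2 = 31.947 cm gives d_i2 = 82.124 cm.

82 cm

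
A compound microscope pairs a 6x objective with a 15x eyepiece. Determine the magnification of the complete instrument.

The overall magnification of a compound microscope is the product of the objective and eyepiece magnifications:
M = M_obj x M_eye = 6 x 15 = 90.

90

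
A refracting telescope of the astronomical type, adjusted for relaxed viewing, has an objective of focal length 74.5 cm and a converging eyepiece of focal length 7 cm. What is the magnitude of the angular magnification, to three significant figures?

|M| = f_obj/|f_eye| = 74.5/7 = 10.643.

10.6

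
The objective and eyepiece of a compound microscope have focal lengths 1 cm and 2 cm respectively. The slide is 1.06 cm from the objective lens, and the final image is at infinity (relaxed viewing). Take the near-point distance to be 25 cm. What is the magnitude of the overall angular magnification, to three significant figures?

208

Objective: 1/d_i = 1/f_obj - 1/d_o = 1/1 - 1/1.06 = 0.05660 cm^-1, so d_i = 17.667 cm.
m_obj = -d_i/d_o = -17.667/1.06 = -16.667.
Eyepiece angular magnification (image at infinity): M_eye = D/f_e = 25/2 = 12.500.
Overall M = m_obj x M_eye = (-16.667)(12.500) = -208.33.
|M| = 208.33.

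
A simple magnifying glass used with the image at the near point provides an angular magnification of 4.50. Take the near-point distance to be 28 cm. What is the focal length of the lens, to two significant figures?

For the image at the near point, M = 1 + D/f.
f = D/(M - 1) = 28/(4.5 - 1) = 8.000 cm.

8.0 cm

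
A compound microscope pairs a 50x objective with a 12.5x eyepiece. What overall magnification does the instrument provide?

The overall magnification of a compound microscope is the product of the objective and eyepiece magnifications:
M = M_obj x M_eye = 50 x 12.5 = 625.

625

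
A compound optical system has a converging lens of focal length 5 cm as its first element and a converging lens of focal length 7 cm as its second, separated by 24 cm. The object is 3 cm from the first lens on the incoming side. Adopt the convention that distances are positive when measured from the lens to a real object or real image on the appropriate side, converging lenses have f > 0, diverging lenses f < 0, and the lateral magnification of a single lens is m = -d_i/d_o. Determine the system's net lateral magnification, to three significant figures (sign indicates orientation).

First lens: d_i1 = 1/(1/5 - 1/3) = -7.500 cm.
m_1 = -(-7.500)/3 = 2.5000.
The intermediate image is virtual, 7.500 cm to the left of lens 1, so d_o2 = L - d_i1 = 24 - (-7.500) = 31.500 cm.
Second lens: d_i2 = 1/(1/7 - 1/(31.500)) = 9.000 cm.
m_2 = -(9.000)/(31.500) = -0.2857.
The system's lateral magnification is m_1 m_2 = (2.5000)(-0.2857) = -0.7143.

-0.714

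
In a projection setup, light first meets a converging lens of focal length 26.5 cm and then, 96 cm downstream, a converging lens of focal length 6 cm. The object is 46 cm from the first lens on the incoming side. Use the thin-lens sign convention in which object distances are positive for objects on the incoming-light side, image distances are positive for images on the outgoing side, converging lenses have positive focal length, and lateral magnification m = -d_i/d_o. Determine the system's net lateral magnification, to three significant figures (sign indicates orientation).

0.297

Applying the thin-lens equation to the first lens, 1/26.5 = 1/46 + 1/d_i1, which gives d_i1 = 62.513 cm.
Its lateral magnification is m_1 = -d_i1/d_o1 = -(62.513)/46 = -1.3590.
That image sits 33.487 cm in front of the second lens, so d_o2 = 33.487 cm.
Applying the thin-lens equation again with f_2 = 6 cm and d_o2 = 33.487 cm gives d_i2 = 7.310 cm.
m_2 = -(7.310)/(33.487) = -0.2183.
The system's lateral magnification is m_1 m_2 = (-1.3590)(-0.2183) = 0.2966.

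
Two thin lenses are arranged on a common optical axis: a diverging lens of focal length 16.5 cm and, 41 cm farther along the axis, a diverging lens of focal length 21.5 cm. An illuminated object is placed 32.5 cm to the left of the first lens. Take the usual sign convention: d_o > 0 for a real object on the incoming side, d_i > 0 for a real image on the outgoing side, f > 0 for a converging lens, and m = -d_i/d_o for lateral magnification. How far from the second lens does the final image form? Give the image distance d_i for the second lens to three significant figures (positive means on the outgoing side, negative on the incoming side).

-15.2 cm

First lens: d_i1 = 1/(1/(-16.5) - 1/32.5) = -10.944 cm.
The intermediate image is virtual, 10.944 cm to the left of lens 1, so d_o2 = L - d_i1 = 41 - (-10.944) = 51.944 cm.
Second lens: d_i2 = 1/(1/(-21.5) - 1/(51.944)) = -15.206 cm.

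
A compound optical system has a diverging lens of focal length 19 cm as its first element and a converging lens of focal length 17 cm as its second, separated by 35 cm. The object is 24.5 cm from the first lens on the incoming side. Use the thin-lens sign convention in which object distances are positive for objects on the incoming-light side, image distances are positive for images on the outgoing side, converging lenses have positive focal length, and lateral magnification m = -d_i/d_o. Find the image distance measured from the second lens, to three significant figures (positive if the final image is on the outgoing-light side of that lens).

First lens: d_i1 = 1/(1/(-19) - 1/24.5) = -10.701 cm.
With d_i1 < 0 the first image is virtual and lies on the object side; the object distance for lens 2 is d_o2 = 35 - (-10.701) = 45.701 cm.
Second lens: d_i2 = 1/(1/17 - 1/(45.701)) = 27.069 cm.

27.1 cm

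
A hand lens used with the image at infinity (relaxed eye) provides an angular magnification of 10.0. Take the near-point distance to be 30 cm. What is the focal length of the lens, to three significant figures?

3.00 cm

For the image at infinity, M = D/f.
f = D/M = 30/10.0 = 3.000 cm.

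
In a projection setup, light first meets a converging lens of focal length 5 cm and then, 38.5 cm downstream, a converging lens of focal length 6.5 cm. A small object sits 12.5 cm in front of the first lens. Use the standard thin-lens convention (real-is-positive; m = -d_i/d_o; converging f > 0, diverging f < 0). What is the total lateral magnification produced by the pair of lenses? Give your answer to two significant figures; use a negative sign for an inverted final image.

First lens: d_i1 = 1/(1/5 - 1/12.5) = 8.333 cm.
m_1 = -(8.333)/12.5 = -0.6667.
Object distance for lens 2: d_o2 = 38.5 - 8.333 = 30.167 cm.
Second lens: d_i2 = 1/(1/6.5 - 1/(30.167)) = 8.285 cm.
m_2 = -(8.285)/(30.167) = -0.2746.
Overall magnification: m = m_1 m_2 = 0.1831.

0.18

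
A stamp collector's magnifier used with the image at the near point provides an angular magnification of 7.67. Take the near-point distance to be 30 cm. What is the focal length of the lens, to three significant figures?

For the image at the near point, M = 1 + D/f.
f = D/(M - 1) = 30/(7.67 - 1) = 4.498 cm.

4.50 cm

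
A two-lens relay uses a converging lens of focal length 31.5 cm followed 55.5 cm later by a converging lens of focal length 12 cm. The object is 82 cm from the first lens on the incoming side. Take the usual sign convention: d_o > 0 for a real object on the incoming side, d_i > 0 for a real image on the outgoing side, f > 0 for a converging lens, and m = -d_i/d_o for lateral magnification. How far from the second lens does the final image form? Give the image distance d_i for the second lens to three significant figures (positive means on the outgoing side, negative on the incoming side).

-6.83 cm

Lens 1: 1/d_i1 = 1/f_1 - 1/d_o1 = 1/31.5 - 1/82 = 0.01955 cm^-1, so d_i1 = 51.149 cm.
That image sits 4.351 cm in front of the second lens, so d_o2 = 4.351 cm.
Lens 2: 1/d_i2 = 1/f_2 - 1/d_o2 = 1/12 - 1/(4.351) = -0.14647 cm^-1, so d_i2 = -6.827 cm.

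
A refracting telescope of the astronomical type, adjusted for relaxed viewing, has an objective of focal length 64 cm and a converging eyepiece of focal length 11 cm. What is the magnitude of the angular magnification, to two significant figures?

5.8

|M| = f_obj/|f_eye| = 64/11 = 5.818.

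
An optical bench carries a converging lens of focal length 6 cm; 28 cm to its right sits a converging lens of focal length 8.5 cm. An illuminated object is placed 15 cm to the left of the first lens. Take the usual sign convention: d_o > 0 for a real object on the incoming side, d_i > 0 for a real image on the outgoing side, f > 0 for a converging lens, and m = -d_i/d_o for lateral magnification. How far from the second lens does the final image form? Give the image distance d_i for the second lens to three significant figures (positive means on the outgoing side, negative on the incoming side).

16.1 cm

Lens 1: 1/d_i1 = 1/f_1 - 1/d_o1 = 1/6 - 1/15 = 0.10000 cm^-1, so d_i1 = 10.000 cm.
The intermediate image is 10.000 cm to the right of lens 1, so d_o2 = L - d_i1 = 28 - 10.000 = 18.000 cm.
Lens 2: 1/d_i2 = 1/f_2 - 1/d_o2 = 1/8.5 - 1/(18.000) = 0.06209 cm^-1, so d_i2 = 16.105 cm.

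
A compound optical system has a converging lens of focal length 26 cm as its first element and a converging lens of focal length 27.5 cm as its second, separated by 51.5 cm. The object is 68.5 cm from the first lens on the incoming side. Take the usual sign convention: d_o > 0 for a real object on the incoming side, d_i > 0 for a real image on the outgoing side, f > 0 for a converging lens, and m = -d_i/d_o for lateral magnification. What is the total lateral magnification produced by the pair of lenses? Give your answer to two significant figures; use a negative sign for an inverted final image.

First lens: d_i1 = 1/(1/26 - 1/68.5) = 41.906 cm.
m_1 = -(41.906)/68.5 = -0.6118.
Object distance for lens 2: d_o2 = 51.5 - 41.906 = 9.594 cm.
Second lens: d_i2 = 1/(1/27.5 - 1/(9.594)) = -14.735 cm.
m_2 = -(-14.735)/(9.594) = 1.5358.
The system's lateral magnification is m_1 m_2 = (-0.6118)(1.5358) = -0.9396.

-0.94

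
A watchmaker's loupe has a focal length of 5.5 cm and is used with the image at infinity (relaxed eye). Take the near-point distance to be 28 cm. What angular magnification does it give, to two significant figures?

5.1

M = D/f = 28/5.5 = 5.091.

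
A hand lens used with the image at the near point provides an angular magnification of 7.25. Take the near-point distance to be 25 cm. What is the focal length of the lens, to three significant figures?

4.00 cm

For the image at the near point, M = 1 + D/f.
f = D/(M - 1) = 25/(7.25 - 1) = 4.000 cm.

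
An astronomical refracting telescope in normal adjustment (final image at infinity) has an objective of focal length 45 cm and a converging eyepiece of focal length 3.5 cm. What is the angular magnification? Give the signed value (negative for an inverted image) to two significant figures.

-13

M = -f_obj/f_eye = -45/(3.5) = -12.857.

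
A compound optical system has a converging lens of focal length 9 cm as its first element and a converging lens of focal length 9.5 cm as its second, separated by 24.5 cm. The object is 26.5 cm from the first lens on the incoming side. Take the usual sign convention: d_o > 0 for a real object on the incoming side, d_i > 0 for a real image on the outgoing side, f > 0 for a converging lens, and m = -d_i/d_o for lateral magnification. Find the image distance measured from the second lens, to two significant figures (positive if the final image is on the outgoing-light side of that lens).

Lens 1: 1/d_i1 = 1/f_1 - 1/d_o1 = 1/9 - 1/26.5 = 0.07338 cm^-1, so d_i1 = 13.629 cm.
The intermediate image is 13.629 cm to the right of lens 1, so d_o2 = L - d_i1 = 24.5 - 13.629 = 10.871 cm.
Lens 2: 1/d_i2 = 1/f_2 - 1/d_o2 = 1/9.5 - 1/(10.871) = 0.01328 cm^-1, so d_i2 = 75.307 cm.

75 cm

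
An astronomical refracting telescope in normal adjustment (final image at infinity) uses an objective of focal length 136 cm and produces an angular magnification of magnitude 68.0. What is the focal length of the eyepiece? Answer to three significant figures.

2.00 cm

|M| = f_obj/f_eye, so f_eye = f_obj/|M| = 136/68.0 = 2.000 cm.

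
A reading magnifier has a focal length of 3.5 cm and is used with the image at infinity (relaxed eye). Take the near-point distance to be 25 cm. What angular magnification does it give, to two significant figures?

7.1

M = D/f = 25/3.5 = 7.143.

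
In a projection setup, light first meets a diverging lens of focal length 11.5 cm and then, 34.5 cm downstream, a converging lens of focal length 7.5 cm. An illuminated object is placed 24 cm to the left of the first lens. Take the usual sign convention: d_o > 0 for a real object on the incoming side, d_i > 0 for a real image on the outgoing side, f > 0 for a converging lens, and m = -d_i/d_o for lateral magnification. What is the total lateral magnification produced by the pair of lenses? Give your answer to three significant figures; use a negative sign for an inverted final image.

-0.0699

Lens 1: 1/d_i1 = 1/f_1 - 1/d_o1 = 1/(-11.5) - 1/24 = -0.12862 cm^-1, so d_i1 = -7.775 cm.
m_1 = -(-7.775)/24 = 0.3239.
With d_i1 < 0 the first image is virtual and lies on the object side; the object distance for lens 2 is d_o2 = 34.5 - (-7.775) = 42.275 cm.
Lens 2: 1/d_i2 = 1/f_2 - 1/d_o2 = 1/7.5 - 1/(42.275) = 0.10968 cm^-1, so d_i2 = 9.118 cm.
m_2 = -(9.118)/(42.275) = -0.2157.
The system's lateral magnification is m_1 m_2 = (0.3239)(-0.2157) = -0.0699.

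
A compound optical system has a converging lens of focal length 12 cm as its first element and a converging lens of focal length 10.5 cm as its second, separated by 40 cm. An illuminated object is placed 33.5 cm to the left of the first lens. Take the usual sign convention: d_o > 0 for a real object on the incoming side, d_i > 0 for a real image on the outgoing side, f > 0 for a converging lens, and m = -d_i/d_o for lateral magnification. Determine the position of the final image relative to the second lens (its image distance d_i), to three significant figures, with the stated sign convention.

First lens: d_i1 = 1/(1/12 - 1/33.5) = 18.698 cm.
Object distance for lens 2: d_o2 = 40 - 18.698 = 21.302 cm.
Second lens: d_i2 = 1/(1/10.5 - 1/(21.302)) = 20.706 cm.

20.7 cm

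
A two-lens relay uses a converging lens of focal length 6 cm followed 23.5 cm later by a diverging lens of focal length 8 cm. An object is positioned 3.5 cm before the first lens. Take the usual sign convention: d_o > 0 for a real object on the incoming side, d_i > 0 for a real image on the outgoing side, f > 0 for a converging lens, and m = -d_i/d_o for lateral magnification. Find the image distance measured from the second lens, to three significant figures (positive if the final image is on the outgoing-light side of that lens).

-6.40 cm

First lens: d_i1 = 1/(1/6 - 1/3.5) = -8.400 cm.
With d_i1 < 0 the first image is virtual and lies on the object side; the object distance for lens 2 is d_o2 = 23.5 - (-8.400) = 31.900 cm.
Second lens: d_i2 = 1/(1/(-8) - 1/(31.900)) = -6.396 cm.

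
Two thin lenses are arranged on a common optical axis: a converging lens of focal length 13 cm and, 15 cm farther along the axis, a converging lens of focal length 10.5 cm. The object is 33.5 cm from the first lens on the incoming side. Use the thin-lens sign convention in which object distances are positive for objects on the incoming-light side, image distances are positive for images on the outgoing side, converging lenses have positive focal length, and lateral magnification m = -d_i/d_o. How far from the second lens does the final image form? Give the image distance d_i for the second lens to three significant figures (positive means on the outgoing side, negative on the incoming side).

Applying the thin-lens equation to the first lens, 1/13 = 1/33.5 + 1/d_i1, which gives d_i1 = 21.244 cm.
This image would form 21.244 cm past lens 1, i.e. 6.244 cm beyond lens 2, so it is a virtual object for lens 2: d_o2 = 15 - 21.244 = -6.244 cm.
Applying the thin-lens equation again with f_2 = 10.5 cm and d_o2 = -6.244 cm gives d_i2 = 3.916 cm.

3.92 cm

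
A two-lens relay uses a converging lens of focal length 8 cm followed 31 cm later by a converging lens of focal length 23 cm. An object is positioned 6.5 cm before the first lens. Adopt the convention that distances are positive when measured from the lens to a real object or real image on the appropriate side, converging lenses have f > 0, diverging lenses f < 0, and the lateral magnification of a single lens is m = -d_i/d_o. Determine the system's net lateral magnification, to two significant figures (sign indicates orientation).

Lens 1: 1/d_i1 = 1/f_1 - 1/d_o1 = 1/8 - 1/6.5 = -0.02885 cm^-1, so d_i1 = -34.667 cm.
m_1 = -(-34.667)/6.5 = 5.3333.
The intermediate image is virtual, 34.667 cm to the left of lens 1, so d_o2 = L - d_i1 = 31 - (-34.667) = 65.667 cm.
Lens 2: 1/d_i2 = 1/f_2 - 1/d_o2 = 1/23 - 1/(65.667) = 0.02825 cm^-1, so d_i2 = 35.398 cm.
m_2 = -(35.398)/(65.667) = -0.5391.
Total m = m_1 x m_2 = (5.3333)(-0.5391) = -2.8750.

-2.9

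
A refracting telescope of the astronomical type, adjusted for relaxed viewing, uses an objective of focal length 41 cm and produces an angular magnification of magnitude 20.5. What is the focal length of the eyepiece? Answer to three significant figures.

|M| = f_obj/f_eye, so f_eye = f_obj/|M| = 41/20.5 = 2.000 cm.

2.00 cm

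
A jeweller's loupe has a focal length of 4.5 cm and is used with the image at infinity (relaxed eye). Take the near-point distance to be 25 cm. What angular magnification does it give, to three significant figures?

5.56

M = D/f = 25/4.5 = 5.556.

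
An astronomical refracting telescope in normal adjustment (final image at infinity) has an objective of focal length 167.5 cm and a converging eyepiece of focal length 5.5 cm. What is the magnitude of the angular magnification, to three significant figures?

30.5

|M| = f_obj/|f_eye| = 167.5/5.5 = 30.455.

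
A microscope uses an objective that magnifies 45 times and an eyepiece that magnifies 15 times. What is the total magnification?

The overall magnification of a compound microscope is the product of the objective and eyepiece magnifications:
M = M_obj x M_eye = 45 x 15 = 675.

675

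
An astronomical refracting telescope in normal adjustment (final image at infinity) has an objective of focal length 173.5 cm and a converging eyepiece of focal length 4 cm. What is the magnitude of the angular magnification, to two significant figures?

|M| = f_obj/|f_eye| = 173.5/4 = 43.375.

43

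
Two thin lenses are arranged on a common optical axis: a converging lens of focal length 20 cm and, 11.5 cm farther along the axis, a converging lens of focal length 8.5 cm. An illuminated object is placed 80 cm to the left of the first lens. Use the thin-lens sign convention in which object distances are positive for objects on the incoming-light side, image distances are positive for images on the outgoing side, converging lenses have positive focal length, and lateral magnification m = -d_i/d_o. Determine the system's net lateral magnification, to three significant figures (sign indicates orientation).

First lens: d_i1 = 1/(1/20 - 1/80) = 26.667 cm.
m_1 = -(26.667)/80 = -0.3333.
Since 26.667 cm > 11.5 cm, the first image lies past the second lens and serves as a virtual object: d_o2 = L - d_i1 = -15.167 cm.
Second lens: d_i2 = 1/(1/8.5 - 1/(-15.167)) = 5.447 cm.
m_2 = -(5.447)/(-15.167) = 0.3592.
Total m = m_1 x m_2 = (-0.3333)(0.3592) = -0.1197.

-0.120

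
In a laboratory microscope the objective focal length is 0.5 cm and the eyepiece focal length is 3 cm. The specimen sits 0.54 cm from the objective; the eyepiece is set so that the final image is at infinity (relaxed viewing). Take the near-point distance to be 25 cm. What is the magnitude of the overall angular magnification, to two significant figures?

Objective: 1/d_i = 1/f_obj - 1/d_o = 1/0.5 - 1/0.54 = 0.14815 cm^-1, so d_i = 6.750 cm.
m_obj = -d_i/d_o = -6.750/0.54 = -12.500.
Eyepiece angular magnification (image at infinity): M_eye = D/f_e = 25/3 = 8.333.
Overall M = m_obj x M_eye = (-12.500)(8.333) = -104.17.
|M| = 104.17.

100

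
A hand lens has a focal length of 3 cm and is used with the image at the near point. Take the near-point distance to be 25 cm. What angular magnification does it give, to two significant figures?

M = 1 + D/f = 1 + 25/3 = 9.333.

9.3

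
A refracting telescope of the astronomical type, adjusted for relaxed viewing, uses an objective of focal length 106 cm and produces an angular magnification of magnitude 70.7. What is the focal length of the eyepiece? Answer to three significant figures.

1.50 cm

|M| = f_obj/f_eye, so f_eye = f_obj/|M| = 106/70.7 = 1.499 cm.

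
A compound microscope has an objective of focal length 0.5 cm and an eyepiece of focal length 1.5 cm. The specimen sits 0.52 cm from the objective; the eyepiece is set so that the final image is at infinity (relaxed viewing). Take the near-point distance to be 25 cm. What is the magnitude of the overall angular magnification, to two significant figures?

420

Objective: 1/d_i = 1/f_obj - 1/d_o = 1/0.5 - 1/0.52 = 0.07692 cm^-1, so d_i = 13.000 cm.
m_obj = -d_i/d_o = -13.000/0.52 = -25.000.
Eyepiece angular magnification (image at infinity): M_eye = D/f_e = 25/1.5 = 16.667.
Overall M = m_obj x M_eye = (-25.000)(16.667) = -416.67.
|M| = 416.67.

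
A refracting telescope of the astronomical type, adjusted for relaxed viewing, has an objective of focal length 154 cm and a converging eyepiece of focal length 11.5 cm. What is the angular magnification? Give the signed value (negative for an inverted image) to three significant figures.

M = -f_obj/f_eye = -154/(11.5) = -13.391.

-13.4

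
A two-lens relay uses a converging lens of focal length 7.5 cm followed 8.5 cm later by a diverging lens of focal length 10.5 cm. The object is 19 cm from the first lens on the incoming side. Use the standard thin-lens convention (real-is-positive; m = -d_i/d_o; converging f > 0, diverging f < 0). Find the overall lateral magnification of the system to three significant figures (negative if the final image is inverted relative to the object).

Applying the thin-lens equation to the first lens, 1/7.5 = 1/19 + 1/d_i1, which gives d_i1 = 12.391 cm.
Its lateral magnification is m_1 = -d_i1/d_o1 = -(12.391)/19 = -0.6522.
Since 12.391 cm > 8.5 cm, the first image lies past the second lens and serves as a virtual object: d_o2 = L - d_i1 = -3.891 cm.
Applying the thin-lens equation again with f_2 = -10.5 cm and d_o2 = -3.891 cm gives d_i2 = 6.183 cm.
m_2 = -(6.183)/(-3.891) = 1.5888.
Total m = m_1 x m_2 = (-0.6522)(1.5888) = -1.0362.

-1.04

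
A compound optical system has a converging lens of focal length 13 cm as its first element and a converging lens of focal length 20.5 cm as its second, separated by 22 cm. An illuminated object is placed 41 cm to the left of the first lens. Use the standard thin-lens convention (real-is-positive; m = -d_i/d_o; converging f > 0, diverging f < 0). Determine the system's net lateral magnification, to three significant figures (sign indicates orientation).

-0.543

Applying the thin-lens equation to the first lens, 1/13 = 1/41 + 1/d_i1, which gives d_i1 = 19.036 cm.
Its lateral magnification is m_1 = -d_i1/d_o1 = -(19.036)/41 = -0.4643.
The intermediate image is 19.036 cm to the right of lens 1, so d_o2 = L - d_i1 = 22 - 19.036 = 2.964 cm.
Applying the thin-lens equation again with f_2 = 20.5 cm and d_o2 = 2.964 cm gives d_i2 = -3.465 cm.
m_2 = -(-3.465)/(2.964) = 1.1690.
Total m = m_1 x m_2 = (-0.4643)(1.1690) = -0.5428.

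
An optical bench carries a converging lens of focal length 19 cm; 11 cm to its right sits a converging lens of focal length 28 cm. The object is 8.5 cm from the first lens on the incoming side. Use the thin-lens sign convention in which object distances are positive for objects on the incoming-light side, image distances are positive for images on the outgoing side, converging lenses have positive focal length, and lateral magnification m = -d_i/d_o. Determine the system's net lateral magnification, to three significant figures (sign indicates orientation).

31.3

First lens: d_i1 = 1/(1/19 - 1/8.5) = -15.381 cm.
m_1 = -(-15.381)/8.5 = 1.8095.
With d_i1 < 0 the first image is virtual and lies on the object side; the object distance for lens 2 is d_o2 = 11 - (-15.381) = 26.381 cm.
Second lens: d_i2 = 1/(1/28 - 1/(26.381)) = -456.235 cm.
m_2 = -(-456.235)/(26.381) = 17.2941.
The system's lateral magnification is m_1 m_2 = (1.8095)(17.2941) = 31.2941.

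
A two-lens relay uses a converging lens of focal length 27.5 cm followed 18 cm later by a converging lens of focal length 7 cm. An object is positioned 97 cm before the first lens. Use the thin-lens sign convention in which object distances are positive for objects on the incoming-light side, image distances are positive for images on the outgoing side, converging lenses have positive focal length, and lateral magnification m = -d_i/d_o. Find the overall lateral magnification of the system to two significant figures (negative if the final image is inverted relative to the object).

-0.10

First lens: d_i1 = 1/(1/27.5 - 1/97) = 38.381 cm.
m_1 = -(38.381)/97 = -0.3957.
This image would form 38.381 cm past lens 1, i.e. 20.381 cm beyond lens 2, so it is a virtual object for lens 2: d_o2 = 18 - 38.381 = -20.381 cm.
Second lens: d_i2 = 1/(1/7 - 1/(-20.381)) = 5.210 cm.
m_2 = -(5.210)/(-20.381) = 0.2556.
The system's lateral magnification is m_1 m_2 = (-0.3957)(0.2556) = -0.1012.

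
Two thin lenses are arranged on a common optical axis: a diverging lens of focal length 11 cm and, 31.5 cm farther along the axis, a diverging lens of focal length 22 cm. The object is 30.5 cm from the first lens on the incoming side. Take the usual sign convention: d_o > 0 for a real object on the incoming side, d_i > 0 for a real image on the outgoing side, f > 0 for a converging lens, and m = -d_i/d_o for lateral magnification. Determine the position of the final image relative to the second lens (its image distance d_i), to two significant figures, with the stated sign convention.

Lens 1: 1/d_i1 = 1/f_1 - 1/d_o1 = 1/(-11) - 1/30.5 = -0.12370 cm^-1, so d_i1 = -8.084 cm.
With d_i1 < 0 the first image is virtual and lies on the object side; the object distance for lens 2 is d_o2 = 31.5 - (-8.084) = 39.584 cm.
Lens 2: 1/d_i2 = 1/f_2 - 1/d_o2 = 1/(-22) - 1/(39.584) = -0.07072 cm^-1, so d_i2 = -14.141 cm.

-14 cm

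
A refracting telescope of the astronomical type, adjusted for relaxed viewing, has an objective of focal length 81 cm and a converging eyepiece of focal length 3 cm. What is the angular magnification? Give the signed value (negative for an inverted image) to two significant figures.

M = -f_obj/f_eye = -81/(3) = -27.000.

-27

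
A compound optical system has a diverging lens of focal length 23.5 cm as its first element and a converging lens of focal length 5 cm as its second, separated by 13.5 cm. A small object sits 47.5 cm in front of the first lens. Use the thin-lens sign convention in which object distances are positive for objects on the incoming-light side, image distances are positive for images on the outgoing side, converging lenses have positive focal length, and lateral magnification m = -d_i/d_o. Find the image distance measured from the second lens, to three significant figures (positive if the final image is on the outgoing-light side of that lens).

6.03 cm

Lens 1: 1/d_i1 = 1/f_1 - 1/d_o1 = 1/(-23.5) - 1/47.5 = -0.06361 cm^-1, so d_i1 = -15.722 cm.
The intermediate image is virtual, 15.722 cm to the left of lens 1, so d_o2 = L - d_i1 = 13.5 - (-15.722) = 29.222 cm.
Lens 2: 1/d_i2 = 1/f_2 - 1/d_o2 = 1/5 - 1/(29.222) = 0.16578 cm^-1, so d_i2 = 6.032 cm.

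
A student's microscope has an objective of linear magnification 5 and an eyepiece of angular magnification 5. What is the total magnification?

25

The overall magnification of a compound microscope is the product of the objective and eyepiece magnifications:
M = M_obj x M_eye = 5 x 5 = 25.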